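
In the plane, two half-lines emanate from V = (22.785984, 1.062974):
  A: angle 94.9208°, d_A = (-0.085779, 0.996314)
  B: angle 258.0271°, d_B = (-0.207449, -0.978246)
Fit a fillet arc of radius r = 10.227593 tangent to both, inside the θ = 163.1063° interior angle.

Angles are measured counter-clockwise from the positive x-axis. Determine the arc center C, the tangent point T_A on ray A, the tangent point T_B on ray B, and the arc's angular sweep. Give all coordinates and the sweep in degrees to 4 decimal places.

bisector direction at 176.4740° = (-0.998107,0.061502)
center distance |VC| = r/sin(θ/2) = 10.227593/sin(81.5532°) = 10.339753
C = V + |VC|·bis = (12.4658,1.6989)
T_A = V + ((C−V)·d_A)·d_A = V + 1.5188·d_A = (22.6557,2.5762)
T_B = V + ((C−V)·d_B)·d_B = V + 1.5188·d_B = (22.4709,-0.4228)
sweep = 180° − θ = 16.8937°

center=(12.4658,1.6989) T_A=(22.6557,2.5762) T_B=(22.4709,-0.4228) sweep=16.8937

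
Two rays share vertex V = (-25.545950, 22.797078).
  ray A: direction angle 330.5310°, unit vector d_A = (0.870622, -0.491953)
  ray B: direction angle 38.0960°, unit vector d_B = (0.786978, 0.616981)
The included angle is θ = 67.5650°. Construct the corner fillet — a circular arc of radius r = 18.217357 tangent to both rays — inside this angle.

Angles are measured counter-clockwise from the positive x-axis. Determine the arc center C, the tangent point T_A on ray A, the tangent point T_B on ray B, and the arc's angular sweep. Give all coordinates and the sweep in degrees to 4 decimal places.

center=(7.1238,25.2613) T_A=(-1.8383,9.4008) T_B=(-4.1159,39.5979) sweep=112.4350

bisector direction at 4.3135° = (0.997167,0.075214)
center distance |VC| = r/sin(θ/2) = 18.217357/sin(33.7825°) = 32.762569
C = V + |VC|·bis = (7.1238,25.2613)
T_A = V + ((C−V)·d_A)·d_A = V + 27.2308·d_A = (-1.8383,9.4008)
T_B = V + ((C−V)·d_B)·d_B = V + 27.2308·d_B = (-4.1159,39.5979)
sweep = 180° − θ = 112.4350°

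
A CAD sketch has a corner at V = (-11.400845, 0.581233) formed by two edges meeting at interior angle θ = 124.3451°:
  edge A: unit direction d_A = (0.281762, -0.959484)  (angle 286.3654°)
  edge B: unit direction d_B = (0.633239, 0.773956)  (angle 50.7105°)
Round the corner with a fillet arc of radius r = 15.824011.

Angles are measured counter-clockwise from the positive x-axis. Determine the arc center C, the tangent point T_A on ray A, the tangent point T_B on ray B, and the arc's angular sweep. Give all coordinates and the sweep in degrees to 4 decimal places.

bisector direction at 348.5380° = (0.980057,-0.198719)
center distance |VC| = r/sin(θ/2) = 15.824011/sin(62.1726°) = 17.893230
C = V + |VC|·bis = (6.1355,-2.9745)
T_A = V + ((C−V)·d_A)·d_A = V + 8.3527·d_A = (-9.0474,-7.4331)
T_B = V + ((C−V)·d_B)·d_B = V + 8.3527·d_B = (-6.1116,7.0459)
sweep = 180° − θ = 55.6549°

center=(6.1355,-2.9745) T_A=(-9.0474,-7.4331) T_B=(-6.1116,7.0459) sweep=55.6549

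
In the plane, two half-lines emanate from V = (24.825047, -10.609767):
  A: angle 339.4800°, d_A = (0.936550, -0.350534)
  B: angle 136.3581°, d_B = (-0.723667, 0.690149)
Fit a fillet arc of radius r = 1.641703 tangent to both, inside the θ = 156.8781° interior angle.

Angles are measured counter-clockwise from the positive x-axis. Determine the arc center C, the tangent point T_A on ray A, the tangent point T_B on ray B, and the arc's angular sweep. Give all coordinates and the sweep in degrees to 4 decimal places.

bisector direction at 57.9191° = (0.531117,0.847299)
center distance |VC| = r/sin(θ/2) = 1.641703/sin(78.4390°) = 1.675699
C = V + |VC|·bis = (25.7150,-9.1899)
T_A = V + ((C−V)·d_A)·d_A = V + 0.3358·d_A = (25.1396,-10.7275)
T_B = V + ((C−V)·d_B)·d_B = V + 0.3358·d_B = (24.5820,-10.3780)
sweep = 180° − θ = 23.1219°

center=(25.7150,-9.1899) T_A=(25.1396,-10.7275) T_B=(24.5820,-10.3780) sweep=23.1219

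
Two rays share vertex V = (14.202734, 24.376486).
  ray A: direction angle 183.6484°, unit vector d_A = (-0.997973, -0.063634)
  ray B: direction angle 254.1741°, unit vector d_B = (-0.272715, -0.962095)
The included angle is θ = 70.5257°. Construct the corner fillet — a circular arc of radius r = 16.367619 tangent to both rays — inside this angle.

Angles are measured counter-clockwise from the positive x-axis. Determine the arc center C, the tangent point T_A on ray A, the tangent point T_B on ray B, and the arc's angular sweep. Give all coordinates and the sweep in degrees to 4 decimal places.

center=(-7.8574,6.5690) T_A=(-8.8990,22.9035) T_B=(7.8898,2.1053) sweep=109.4743

bisector direction at 218.9112° = (-0.778120,-0.628116)
center distance |VC| = r/sin(θ/2) = 16.367619/sin(35.2629°) = 28.350625
C = V + |VC|·bis = (-7.8574,6.5690)
T_A = V + ((C−V)·d_A)·d_A = V + 23.1486·d_A = (-8.8990,22.9035)
T_B = V + ((C−V)·d_B)·d_B = V + 23.1486·d_B = (7.8898,2.1053)
sweep = 180° − θ = 109.4743°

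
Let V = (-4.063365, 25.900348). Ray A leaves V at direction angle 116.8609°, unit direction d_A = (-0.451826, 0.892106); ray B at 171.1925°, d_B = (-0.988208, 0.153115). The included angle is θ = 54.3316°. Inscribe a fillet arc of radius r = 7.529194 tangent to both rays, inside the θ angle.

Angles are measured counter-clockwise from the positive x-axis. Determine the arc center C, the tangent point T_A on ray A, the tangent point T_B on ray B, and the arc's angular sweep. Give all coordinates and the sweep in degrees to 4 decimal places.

bisector direction at 144.0267° = (-0.809291,0.587408)
center distance |VC| = r/sin(θ/2) = 7.529194/sin(27.1658°) = 16.490887
C = V + |VC|·bis = (-17.4093,35.5872)
T_A = V + ((C−V)·d_A)·d_A = V + 14.6718·d_A = (-10.6924,38.9891)
T_B = V + ((C−V)·d_B)·d_B = V + 14.6718·d_B = (-18.5621,28.1468)
sweep = 180° − θ = 125.6684°

center=(-17.4093,35.5872) T_A=(-10.6924,38.9891) T_B=(-18.5621,28.1468) sweep=125.6684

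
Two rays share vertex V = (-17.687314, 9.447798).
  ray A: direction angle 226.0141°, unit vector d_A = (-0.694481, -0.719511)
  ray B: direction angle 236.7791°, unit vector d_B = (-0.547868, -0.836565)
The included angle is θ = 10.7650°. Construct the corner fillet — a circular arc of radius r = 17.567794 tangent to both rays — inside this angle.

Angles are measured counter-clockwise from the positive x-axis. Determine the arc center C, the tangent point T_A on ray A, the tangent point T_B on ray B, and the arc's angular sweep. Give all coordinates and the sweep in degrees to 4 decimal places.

bisector direction at 231.3966° = (-0.623926,-0.781483)
center distance |VC| = r/sin(θ/2) = 17.567794/sin(5.3825°) = 187.281465
C = V + |VC|·bis = (-134.5371,-136.9096)
T_A = V + ((C−V)·d_A)·d_A = V + 186.4557·d_A = (-147.1773,-124.7091)
T_B = V + ((C−V)·d_B)·d_B = V + 186.4557·d_B = (-119.8405,-146.5344)
sweep = 180° − θ = 169.2350°

center=(-134.5371,-136.9096) T_A=(-147.1773,-124.7091) T_B=(-119.8405,-146.5344) sweep=169.2350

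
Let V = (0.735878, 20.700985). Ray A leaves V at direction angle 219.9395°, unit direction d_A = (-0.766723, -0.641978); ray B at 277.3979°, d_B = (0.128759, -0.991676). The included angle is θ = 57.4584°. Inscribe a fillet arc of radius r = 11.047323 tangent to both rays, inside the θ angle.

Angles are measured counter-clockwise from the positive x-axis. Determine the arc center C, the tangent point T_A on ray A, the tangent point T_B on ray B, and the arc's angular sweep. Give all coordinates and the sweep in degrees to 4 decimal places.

bisector direction at 248.6687° = (-0.363760,-0.931493)
center distance |VC| = r/sin(θ/2) = 11.047323/sin(28.7292°) = 22.983154
C = V + |VC|·bis = (-7.6245,-0.7077)
T_A = V + ((C−V)·d_A)·d_A = V + 20.1540·d_A = (-14.7166,7.7626)
T_B = V + ((C−V)·d_B)·d_B = V + 20.1540·d_B = (3.3309,0.7148)
sweep = 180° − θ = 122.5416°

center=(-7.6245,-0.7077) T_A=(-14.7166,7.7626) T_B=(3.3309,0.7148) sweep=122.5416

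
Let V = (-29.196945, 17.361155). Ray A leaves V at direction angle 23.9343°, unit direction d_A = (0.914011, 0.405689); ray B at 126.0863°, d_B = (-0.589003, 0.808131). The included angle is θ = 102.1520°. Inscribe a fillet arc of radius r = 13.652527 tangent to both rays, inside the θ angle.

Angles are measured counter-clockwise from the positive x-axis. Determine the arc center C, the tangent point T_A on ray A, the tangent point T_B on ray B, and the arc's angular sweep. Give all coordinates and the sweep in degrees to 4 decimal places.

bisector direction at 75.0103° = (0.258645,0.965972)
center distance |VC| = r/sin(θ/2) = 13.652527/sin(51.0760°) = 17.548685
C = V + |VC|·bis = (-24.6581,34.3127)
T_A = V + ((C−V)·d_A)·d_A = V + 11.0256·d_A = (-19.1194,21.8341)
T_B = V + ((C−V)·d_B)·d_B = V + 11.0256·d_B = (-35.6911,26.2713)
sweep = 180° − θ = 77.8480°

center=(-24.6581,34.3127) T_A=(-19.1194,21.8341) T_B=(-35.6911,26.2713) sweep=77.8480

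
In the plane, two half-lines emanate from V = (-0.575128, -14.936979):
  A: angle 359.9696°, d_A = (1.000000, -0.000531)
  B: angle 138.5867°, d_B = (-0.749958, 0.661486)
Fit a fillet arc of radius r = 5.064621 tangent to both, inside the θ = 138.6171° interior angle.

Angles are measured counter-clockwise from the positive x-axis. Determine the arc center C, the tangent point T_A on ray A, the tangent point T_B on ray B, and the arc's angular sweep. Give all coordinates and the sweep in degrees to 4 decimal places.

bisector direction at 69.2781° = (0.353832,0.935309)
center distance |VC| = r/sin(θ/2) = 5.064621/sin(69.3085°) = 5.413831
C = V + |VC|·bis = (1.3405,-9.8734)
T_A = V + ((C−V)·d_A)·d_A = V + 1.9129·d_A = (1.3378,-14.9380)
T_B = V + ((C−V)·d_B)·d_B = V + 1.9129·d_B = (-2.0097,-13.6716)
sweep = 180° − θ = 41.3829°

center=(1.3405,-9.8734) T_A=(1.3378,-14.9380) T_B=(-2.0097,-13.6716) sweep=41.3829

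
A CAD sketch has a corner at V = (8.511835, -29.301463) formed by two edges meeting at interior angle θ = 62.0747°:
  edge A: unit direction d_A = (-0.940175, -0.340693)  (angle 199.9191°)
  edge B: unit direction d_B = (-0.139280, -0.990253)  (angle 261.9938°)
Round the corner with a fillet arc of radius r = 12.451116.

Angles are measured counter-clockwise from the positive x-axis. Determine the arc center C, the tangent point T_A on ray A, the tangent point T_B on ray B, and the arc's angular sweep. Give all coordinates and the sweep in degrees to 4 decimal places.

center=(-6.6998,-48.0572) T_A=(-10.9419,-36.3509) T_B=(5.6299,-49.7914) sweep=117.9253

bisector direction at 230.9564° = (-0.629911,-0.776667)
center distance |VC| = r/sin(θ/2) = 12.451116/sin(31.0373°) = 24.148943
C = V + |VC|·bis = (-6.6998,-48.0572)
T_A = V + ((C−V)·d_A)·d_A = V + 20.6916·d_A = (-10.9419,-36.3509)
T_B = V + ((C−V)·d_B)·d_B = V + 20.6916·d_B = (5.6299,-49.7914)
sweep = 180° − θ = 117.9253°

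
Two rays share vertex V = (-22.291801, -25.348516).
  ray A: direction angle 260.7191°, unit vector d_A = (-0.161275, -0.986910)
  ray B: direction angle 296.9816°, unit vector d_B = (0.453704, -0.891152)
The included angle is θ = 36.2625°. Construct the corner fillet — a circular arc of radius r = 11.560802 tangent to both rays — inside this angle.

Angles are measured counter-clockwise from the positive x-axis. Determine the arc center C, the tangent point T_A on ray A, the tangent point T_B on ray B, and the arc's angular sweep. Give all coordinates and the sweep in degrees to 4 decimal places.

center=(-16.5762,-62.0559) T_A=(-27.9856,-60.1915) T_B=(-6.2737,-56.8107) sweep=143.7375

bisector direction at 278.8503° = (0.153854,-0.988094)
center distance |VC| = r/sin(θ/2) = 11.560802/sin(18.1313°) = 37.149726
C = V + |VC|·bis = (-16.5762,-62.0559)
T_A = V + ((C−V)·d_A)·d_A = V + 35.3051·d_A = (-27.9856,-60.1915)
T_B = V + ((C−V)·d_B)·d_B = V + 35.3051·d_B = (-6.2737,-56.8107)
sweep = 180° − θ = 143.7375°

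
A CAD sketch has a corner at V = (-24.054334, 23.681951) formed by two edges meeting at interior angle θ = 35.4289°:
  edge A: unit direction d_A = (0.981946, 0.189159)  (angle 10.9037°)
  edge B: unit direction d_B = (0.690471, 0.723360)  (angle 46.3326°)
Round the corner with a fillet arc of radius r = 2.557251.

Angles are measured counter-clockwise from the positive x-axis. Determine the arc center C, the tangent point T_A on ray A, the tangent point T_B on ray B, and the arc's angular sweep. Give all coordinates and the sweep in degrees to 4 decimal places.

bisector direction at 28.6181° = (0.877831,0.478970)
center distance |VC| = r/sin(θ/2) = 2.557251/sin(17.7144°) = 8.404454
C = V + |VC|·bis = (-16.6766,27.7074)
T_A = V + ((C−V)·d_A)·d_A = V + 8.0060·d_A = (-16.1929,25.1963)
T_B = V + ((C−V)·d_B)·d_B = V + 8.0060·d_B = (-18.5265,29.4731)
sweep = 180° − θ = 144.5711°

center=(-16.6766,27.7074) T_A=(-16.1929,25.1963) T_B=(-18.5265,29.4731) sweep=144.5711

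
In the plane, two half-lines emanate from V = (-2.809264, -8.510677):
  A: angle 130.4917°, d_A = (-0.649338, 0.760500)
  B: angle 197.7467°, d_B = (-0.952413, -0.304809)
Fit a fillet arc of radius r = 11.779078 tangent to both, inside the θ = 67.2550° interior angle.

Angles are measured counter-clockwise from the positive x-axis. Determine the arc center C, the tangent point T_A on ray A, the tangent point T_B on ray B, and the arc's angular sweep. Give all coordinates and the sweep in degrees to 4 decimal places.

center=(-23.2673,-2.6905) T_A=(-14.3094,4.9582) T_B=(-19.6770,-13.9090) sweep=112.7450

bisector direction at 164.1192° = (-0.961833,0.273637)
center distance |VC| = r/sin(θ/2) = 11.779078/sin(33.6275°) = 21.269888
C = V + |VC|·bis = (-23.2673,-2.6905)
T_A = V + ((C−V)·d_A)·d_A = V + 17.7105·d_A = (-14.3094,4.9582)
T_B = V + ((C−V)·d_B)·d_B = V + 17.7105·d_B = (-19.6770,-13.9090)
sweep = 180° − θ = 112.7450°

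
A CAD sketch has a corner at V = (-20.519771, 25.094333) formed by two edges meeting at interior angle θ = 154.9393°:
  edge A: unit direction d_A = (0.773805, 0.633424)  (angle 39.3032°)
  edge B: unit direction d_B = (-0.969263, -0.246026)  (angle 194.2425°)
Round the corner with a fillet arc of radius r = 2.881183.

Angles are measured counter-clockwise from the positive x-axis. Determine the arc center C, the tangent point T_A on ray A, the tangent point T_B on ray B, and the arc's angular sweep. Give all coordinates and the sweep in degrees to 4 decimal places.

center=(-21.8493,27.7294) T_A=(-20.0243,25.4999) T_B=(-21.1404,24.9368) sweep=25.0607

bisector direction at 116.7729° = (-0.450455,0.892799)
center distance |VC| = r/sin(θ/2) = 2.881183/sin(77.4697°) = 2.951484
C = V + |VC|·bis = (-21.8493,27.7294)
T_A = V + ((C−V)·d_A)·d_A = V + 0.6403·d_A = (-20.0243,25.4999)
T_B = V + ((C−V)·d_B)·d_B = V + 0.6403·d_B = (-21.1404,24.9368)
sweep = 180° − θ = 25.0607°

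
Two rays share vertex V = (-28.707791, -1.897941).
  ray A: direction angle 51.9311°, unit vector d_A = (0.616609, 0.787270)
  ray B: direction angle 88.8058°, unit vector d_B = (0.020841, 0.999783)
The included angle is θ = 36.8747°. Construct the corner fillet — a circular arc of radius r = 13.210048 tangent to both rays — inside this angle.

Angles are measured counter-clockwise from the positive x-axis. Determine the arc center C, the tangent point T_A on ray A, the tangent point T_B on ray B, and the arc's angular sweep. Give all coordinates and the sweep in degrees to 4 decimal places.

center=(-14.6748,37.4427) T_A=(-4.2749,29.2973) T_B=(-27.8820,37.7181) sweep=143.1253

bisector direction at 70.3684° = (0.335970,0.941873)
center distance |VC| = r/sin(θ/2) = 13.210048/sin(18.4373°) = 41.768588
C = V + |VC|·bis = (-14.6748,37.4427)
T_A = V + ((C−V)·d_A)·d_A = V + 39.6246·d_A = (-4.2749,29.2973)
T_B = V + ((C−V)·d_B)·d_B = V + 39.6246·d_B = (-27.8820,37.7181)
sweep = 180° − θ = 143.1253°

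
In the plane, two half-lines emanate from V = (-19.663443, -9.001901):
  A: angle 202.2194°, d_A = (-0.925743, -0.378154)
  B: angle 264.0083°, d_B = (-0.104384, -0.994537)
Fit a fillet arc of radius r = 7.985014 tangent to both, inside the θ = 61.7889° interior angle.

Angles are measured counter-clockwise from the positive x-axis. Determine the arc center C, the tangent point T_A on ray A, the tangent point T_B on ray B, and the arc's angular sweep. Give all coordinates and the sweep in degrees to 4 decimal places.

center=(-28.9978,-21.4404) T_A=(-32.0174,-14.0483) T_B=(-21.0564,-22.2739) sweep=118.2111

bisector direction at 233.1139° = (-0.600227,-0.799830)
center distance |VC| = r/sin(θ/2) = 7.985014/sin(30.8944°) = 15.551441
C = V + |VC|·bis = (-28.9978,-21.4404)
T_A = V + ((C−V)·d_A)·d_A = V + 13.3449·d_A = (-32.0174,-14.0483)
T_B = V + ((C−V)·d_B)·d_B = V + 13.3449·d_B = (-21.0564,-22.2739)
sweep = 180° − θ = 118.2111°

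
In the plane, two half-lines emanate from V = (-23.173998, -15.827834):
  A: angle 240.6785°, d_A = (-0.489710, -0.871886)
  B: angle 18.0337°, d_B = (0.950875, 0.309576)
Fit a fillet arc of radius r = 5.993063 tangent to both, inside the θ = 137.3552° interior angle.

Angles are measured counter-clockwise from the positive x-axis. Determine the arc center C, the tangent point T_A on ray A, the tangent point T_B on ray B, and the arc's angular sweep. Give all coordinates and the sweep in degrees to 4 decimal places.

bisector direction at 309.3561° = (0.634138,-0.773220)
center distance |VC| = r/sin(θ/2) = 5.993063/sin(68.6776°) = 6.433437
C = V + |VC|·bis = (-19.0943,-20.8023)
T_A = V + ((C−V)·d_A)·d_A = V + 2.3393·d_A = (-24.3196,-17.8674)
T_B = V + ((C−V)·d_B)·d_B = V + 2.3393·d_B = (-20.9496,-15.1036)
sweep = 180° − θ = 42.6448°

center=(-19.0943,-20.8023) T_A=(-24.3196,-17.8674) T_B=(-20.9496,-15.1036) sweep=42.6448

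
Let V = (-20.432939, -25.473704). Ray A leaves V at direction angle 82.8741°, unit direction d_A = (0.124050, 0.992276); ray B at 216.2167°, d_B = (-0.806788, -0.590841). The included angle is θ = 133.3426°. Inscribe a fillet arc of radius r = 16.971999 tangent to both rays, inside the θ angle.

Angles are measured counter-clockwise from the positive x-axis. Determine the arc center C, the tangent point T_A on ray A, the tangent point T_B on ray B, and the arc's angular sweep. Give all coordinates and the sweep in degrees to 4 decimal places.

bisector direction at 149.5454° = (-0.862031,0.506855)
center distance |VC| = r/sin(θ/2) = 16.971999/sin(66.6713°) = 18.483020
C = V + |VC|·bis = (-36.3659,-16.1055)
T_A = V + ((C−V)·d_A)·d_A = V + 7.3194·d_A = (-19.5250,-18.2109)
T_B = V + ((C−V)·d_B)·d_B = V + 7.3194·d_B = (-26.3381,-29.7983)
sweep = 180° − θ = 46.6574°

center=(-36.3659,-16.1055) T_A=(-19.5250,-18.2109) T_B=(-26.3381,-29.7983) sweep=46.6574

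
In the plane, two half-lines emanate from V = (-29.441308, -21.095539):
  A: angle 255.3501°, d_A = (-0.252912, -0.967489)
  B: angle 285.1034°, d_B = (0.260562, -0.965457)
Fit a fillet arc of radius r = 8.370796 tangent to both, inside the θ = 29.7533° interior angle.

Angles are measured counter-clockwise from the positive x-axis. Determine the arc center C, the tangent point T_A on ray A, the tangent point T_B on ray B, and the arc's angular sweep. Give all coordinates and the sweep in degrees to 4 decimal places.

bisector direction at 270.2267° = (0.003958,-0.999992)
center distance |VC| = r/sin(θ/2) = 8.370796/sin(14.8766°) = 32.604310
C = V + |VC|·bis = (-29.3123,-53.6996)
T_A = V + ((C−V)·d_A)·d_A = V + 31.5114·d_A = (-37.4109,-51.5825)
T_B = V + ((C−V)·d_B)·d_B = V + 31.5114·d_B = (-21.2306,-51.5185)
sweep = 180° − θ = 150.2467°

center=(-29.3123,-53.6996) T_A=(-37.4109,-51.5825) T_B=(-21.2306,-51.5185) sweep=150.2467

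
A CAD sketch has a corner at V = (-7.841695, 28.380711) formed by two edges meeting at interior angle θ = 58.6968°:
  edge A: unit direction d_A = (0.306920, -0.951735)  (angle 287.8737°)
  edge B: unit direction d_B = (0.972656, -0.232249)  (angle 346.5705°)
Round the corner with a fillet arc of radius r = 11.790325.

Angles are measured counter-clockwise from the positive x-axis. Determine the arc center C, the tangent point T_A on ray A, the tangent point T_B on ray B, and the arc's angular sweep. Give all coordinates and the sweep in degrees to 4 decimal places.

bisector direction at 317.2221° = (0.733992,-0.679158)
center distance |VC| = r/sin(θ/2) = 11.790325/sin(29.3484°) = 24.056048
C = V + |VC|·bis = (9.8152,12.0428)
T_A = V + ((C−V)·d_A)·d_A = V + 20.9686·d_A = (-1.4060,8.4242)
T_B = V + ((C−V)·d_B)·d_B = V + 20.9686·d_B = (12.5535,23.5108)
sweep = 180° − θ = 121.3032°

center=(9.8152,12.0428) T_A=(-1.4060,8.4242) T_B=(12.5535,23.5108) sweep=121.3032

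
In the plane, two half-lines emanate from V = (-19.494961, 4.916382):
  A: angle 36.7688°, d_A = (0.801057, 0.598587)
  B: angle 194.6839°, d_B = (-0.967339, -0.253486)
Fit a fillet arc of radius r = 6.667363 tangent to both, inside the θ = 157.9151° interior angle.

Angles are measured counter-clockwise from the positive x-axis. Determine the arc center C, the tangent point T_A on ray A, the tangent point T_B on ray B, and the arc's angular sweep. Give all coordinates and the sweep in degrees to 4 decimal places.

center=(-22.4437,11.0362) T_A=(-18.4527,5.6952) T_B=(-20.7536,4.5866) sweep=22.0849

bisector direction at 115.7263° = (-0.434073,0.900877)
center distance |VC| = r/sin(θ/2) = 6.667363/sin(78.9575°) = 6.793134
C = V + |VC|·bis = (-22.4437,11.0362)
T_A = V + ((C−V)·d_A)·d_A = V + 1.3011·d_A = (-18.4527,5.6952)
T_B = V + ((C−V)·d_B)·d_B = V + 1.3011·d_B = (-20.7536,4.5866)
sweep = 180° − θ = 22.0849°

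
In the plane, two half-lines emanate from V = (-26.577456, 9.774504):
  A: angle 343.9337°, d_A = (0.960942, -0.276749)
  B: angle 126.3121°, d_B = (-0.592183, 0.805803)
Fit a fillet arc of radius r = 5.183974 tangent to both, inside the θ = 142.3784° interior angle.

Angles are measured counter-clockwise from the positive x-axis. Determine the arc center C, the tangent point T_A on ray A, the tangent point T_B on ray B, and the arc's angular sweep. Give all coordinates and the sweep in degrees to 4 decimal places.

bisector direction at 55.1229° = (0.571818,0.820380)
center distance |VC| = r/sin(θ/2) = 5.183974/sin(71.1892°) = 5.476481
C = V + |VC|·bis = (-23.4459,14.2673)
T_A = V + ((C−V)·d_A)·d_A = V + 1.7659·d_A = (-24.8806,9.2858)
T_B = V + ((C−V)·d_B)·d_B = V + 1.7659·d_B = (-27.6232,11.1974)
sweep = 180° − θ = 37.6216°

center=(-23.4459,14.2673) T_A=(-24.8806,9.2858) T_B=(-27.6232,11.1974) sweep=37.6216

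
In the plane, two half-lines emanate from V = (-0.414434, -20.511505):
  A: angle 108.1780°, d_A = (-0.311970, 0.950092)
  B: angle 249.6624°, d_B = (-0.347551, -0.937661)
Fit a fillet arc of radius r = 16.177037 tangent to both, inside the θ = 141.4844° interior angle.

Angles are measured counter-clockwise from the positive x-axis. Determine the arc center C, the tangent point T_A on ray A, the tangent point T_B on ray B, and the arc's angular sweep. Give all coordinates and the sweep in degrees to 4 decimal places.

bisector direction at 178.9202° = (-0.999822,0.018845)
center distance |VC| = r/sin(θ/2) = 16.177037/sin(70.7422°) = 17.135891
C = V + |VC|·bis = (-17.5473,-20.1886)
T_A = V + ((C−V)·d_A)·d_A = V + 5.6517·d_A = (-2.1776,-15.1418)
T_B = V + ((C−V)·d_B)·d_B = V + 5.6517·d_B = (-2.3787,-25.8109)
sweep = 180° − θ = 38.5156°

center=(-17.5473,-20.1886) T_A=(-2.1776,-15.1418) T_B=(-2.3787,-25.8109) sweep=38.5156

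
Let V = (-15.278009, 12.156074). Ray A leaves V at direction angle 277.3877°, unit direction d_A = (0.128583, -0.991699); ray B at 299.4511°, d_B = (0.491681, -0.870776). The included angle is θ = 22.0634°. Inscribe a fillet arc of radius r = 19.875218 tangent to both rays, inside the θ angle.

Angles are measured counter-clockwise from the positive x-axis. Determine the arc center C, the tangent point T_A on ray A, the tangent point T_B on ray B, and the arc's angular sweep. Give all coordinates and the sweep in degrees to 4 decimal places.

bisector direction at 288.4194° = (0.315970,-0.948769)
center distance |VC| = r/sin(θ/2) = 19.875218/sin(11.0317°) = 103.867274
C = V + |VC|·bis = (17.5410,-86.3900)
T_A = V + ((C−V)·d_A)·d_A = V + 101.9480·d_A = (-2.1693,-88.9456)
T_B = V + ((C−V)·d_B)·d_B = V + 101.9480·d_B = (34.8478,-76.6177)
sweep = 180° − θ = 157.9366°

center=(17.5410,-86.3900) T_A=(-2.1693,-88.9456) T_B=(34.8478,-76.6177) sweep=157.9366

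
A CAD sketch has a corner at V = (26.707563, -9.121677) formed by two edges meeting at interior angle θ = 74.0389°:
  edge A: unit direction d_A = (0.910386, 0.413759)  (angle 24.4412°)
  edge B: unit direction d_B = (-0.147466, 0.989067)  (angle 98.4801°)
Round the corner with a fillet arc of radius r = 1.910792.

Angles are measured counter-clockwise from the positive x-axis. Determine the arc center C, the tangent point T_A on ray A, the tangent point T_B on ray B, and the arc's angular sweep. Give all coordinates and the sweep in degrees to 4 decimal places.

center=(28.2238,-6.3337) T_A=(29.0144,-8.0732) T_B=(26.3339,-6.6155) sweep=105.9611

bisector direction at 61.4606° = (0.477762,0.878489)
center distance |VC| = r/sin(θ/2) = 1.910792/sin(37.0194°) = 3.173619
C = V + |VC|·bis = (28.2238,-6.3337)
T_A = V + ((C−V)·d_A)·d_A = V + 2.5339·d_A = (29.0144,-8.0732)
T_B = V + ((C−V)·d_B)·d_B = V + 2.5339·d_B = (26.3339,-6.6155)
sweep = 180° − θ = 105.9611°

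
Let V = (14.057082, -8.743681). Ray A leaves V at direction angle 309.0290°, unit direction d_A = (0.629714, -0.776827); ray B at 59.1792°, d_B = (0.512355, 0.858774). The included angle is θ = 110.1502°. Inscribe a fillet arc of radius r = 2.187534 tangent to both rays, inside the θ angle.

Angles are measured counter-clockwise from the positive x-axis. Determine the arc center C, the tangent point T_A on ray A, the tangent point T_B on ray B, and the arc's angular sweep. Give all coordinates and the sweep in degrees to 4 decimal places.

center=(16.7183,-8.5527) T_A=(15.0189,-9.9303) T_B=(14.8397,-7.4319) sweep=69.8498

bisector direction at 4.1041° = (0.997436,0.071569)
center distance |VC| = r/sin(θ/2) = 2.187534/sin(55.0751°) = 2.668040
C = V + |VC|·bis = (16.7183,-8.5527)
T_A = V + ((C−V)·d_A)·d_A = V + 1.5275·d_A = (15.0189,-9.9303)
T_B = V + ((C−V)·d_B)·d_B = V + 1.5275·d_B = (14.8397,-7.4319)
sweep = 180° − θ = 69.8498°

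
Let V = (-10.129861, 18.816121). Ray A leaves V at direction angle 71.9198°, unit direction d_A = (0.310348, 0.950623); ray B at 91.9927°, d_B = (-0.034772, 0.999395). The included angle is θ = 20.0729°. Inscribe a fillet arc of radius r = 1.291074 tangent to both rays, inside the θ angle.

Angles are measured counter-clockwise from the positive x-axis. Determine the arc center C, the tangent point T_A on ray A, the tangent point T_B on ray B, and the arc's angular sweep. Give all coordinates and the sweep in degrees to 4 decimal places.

center=(-9.0932,26.1515) T_A=(-7.8659,25.7508) T_B=(-10.3835,26.1066) sweep=159.9271

bisector direction at 81.9562° = (0.139929,0.990162)
center distance |VC| = r/sin(θ/2) = 1.291074/sin(10.0365°) = 7.408272
C = V + |VC|·bis = (-9.0932,26.1515)
T_A = V + ((C−V)·d_A)·d_A = V + 7.2949·d_A = (-7.8659,25.7508)
T_B = V + ((C−V)·d_B)·d_B = V + 7.2949·d_B = (-10.3835,26.1066)
sweep = 180° − θ = 159.9271°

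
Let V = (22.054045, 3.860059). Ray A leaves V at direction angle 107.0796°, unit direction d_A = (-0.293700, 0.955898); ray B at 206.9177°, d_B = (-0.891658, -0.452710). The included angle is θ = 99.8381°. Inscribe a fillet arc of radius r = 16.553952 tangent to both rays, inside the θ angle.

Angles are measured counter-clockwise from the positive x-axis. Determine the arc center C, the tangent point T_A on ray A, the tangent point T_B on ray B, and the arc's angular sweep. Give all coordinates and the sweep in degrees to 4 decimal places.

bisector direction at 156.9986° = (-0.920496,0.390753)
center distance |VC| = r/sin(θ/2) = 16.553952/sin(49.9190°) = 21.635320
C = V + |VC|·bis = (2.1388,12.3141)
T_A = V + ((C−V)·d_A)·d_A = V + 13.9303·d_A = (17.9627,17.1760)
T_B = V + ((C−V)·d_B)·d_B = V + 13.9303·d_B = (9.6330,-2.4463)
sweep = 180° − θ = 80.1619°

center=(2.1388,12.3141) T_A=(17.9627,17.1760) T_B=(9.6330,-2.4463) sweep=80.1619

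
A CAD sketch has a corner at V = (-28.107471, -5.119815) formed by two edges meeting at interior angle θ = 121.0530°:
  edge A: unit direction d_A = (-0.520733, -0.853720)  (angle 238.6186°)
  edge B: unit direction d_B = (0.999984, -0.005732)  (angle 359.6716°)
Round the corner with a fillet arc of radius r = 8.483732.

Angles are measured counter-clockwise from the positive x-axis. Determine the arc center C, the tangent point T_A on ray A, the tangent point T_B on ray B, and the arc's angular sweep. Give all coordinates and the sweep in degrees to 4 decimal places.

center=(-23.3615,-13.6309) T_A=(-30.6042,-9.2131) T_B=(-23.3129,-5.1473) sweep=58.9470

bisector direction at 299.1451° = (0.487023,-0.873389)
center distance |VC| = r/sin(θ/2) = 8.483732/sin(60.5265°) = 9.744882
C = V + |VC|·bis = (-23.3615,-13.6309)
T_A = V + ((C−V)·d_A)·d_A = V + 4.7947·d_A = (-30.6042,-9.2131)
T_B = V + ((C−V)·d_B)·d_B = V + 4.7947·d_B = (-23.3129,-5.1473)
sweep = 180° − θ = 58.9470°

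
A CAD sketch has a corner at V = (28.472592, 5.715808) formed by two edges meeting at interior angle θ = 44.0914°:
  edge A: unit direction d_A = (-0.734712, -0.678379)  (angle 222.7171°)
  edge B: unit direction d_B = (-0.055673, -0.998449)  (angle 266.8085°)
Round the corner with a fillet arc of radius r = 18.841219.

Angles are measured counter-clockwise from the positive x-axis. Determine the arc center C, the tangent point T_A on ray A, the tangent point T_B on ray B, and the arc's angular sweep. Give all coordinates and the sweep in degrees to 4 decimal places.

bisector direction at 244.7628° = (-0.426367,-0.904550)
center distance |VC| = r/sin(θ/2) = 18.841219/sin(22.0457°) = 50.196934
C = V + |VC|·bis = (7.0703,-39.6898)
T_A = V + ((C−V)·d_A)·d_A = V + 46.5268·d_A = (-5.7112,-25.8470)
T_B = V + ((C−V)·d_B)·d_B = V + 46.5268·d_B = (25.8823,-40.7388)
sweep = 180° − θ = 135.9086°

center=(7.0703,-39.6898) T_A=(-5.7112,-25.8470) T_B=(25.8823,-40.7388) sweep=135.9086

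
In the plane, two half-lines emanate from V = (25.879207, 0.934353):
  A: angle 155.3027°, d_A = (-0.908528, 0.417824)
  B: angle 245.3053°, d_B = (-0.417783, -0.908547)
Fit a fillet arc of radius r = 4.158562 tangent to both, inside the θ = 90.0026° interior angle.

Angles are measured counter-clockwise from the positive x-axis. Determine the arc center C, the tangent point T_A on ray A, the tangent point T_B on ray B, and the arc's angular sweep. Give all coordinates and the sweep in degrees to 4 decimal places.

bisector direction at 200.3040° = (-0.937865,-0.347001)
center distance |VC| = r/sin(θ/2) = 4.158562/sin(45.0013°) = 5.880961
C = V + |VC|·bis = (20.3637,-1.1063)
T_A = V + ((C−V)·d_A)·d_A = V + 4.1584·d_A = (22.1012,2.6718)
T_B = V + ((C−V)·d_B)·d_B = V + 4.1584·d_B = (24.1419,-2.8437)
sweep = 180° − θ = 89.9974°

center=(20.3637,-1.1063) T_A=(22.1012,2.6718) T_B=(24.1419,-2.8437) sweep=89.9974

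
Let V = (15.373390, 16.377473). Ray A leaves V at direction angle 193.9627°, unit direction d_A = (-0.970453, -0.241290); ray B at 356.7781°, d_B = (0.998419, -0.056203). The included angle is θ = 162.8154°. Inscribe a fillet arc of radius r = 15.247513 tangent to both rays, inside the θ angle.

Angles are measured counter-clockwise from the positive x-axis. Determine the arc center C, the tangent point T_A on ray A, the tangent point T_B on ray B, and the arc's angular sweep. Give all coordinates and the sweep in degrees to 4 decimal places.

center=(16.8167,1.0246) T_A=(13.1376,15.8216) T_B=(17.6736,16.2480) sweep=17.1846

bisector direction at 275.3704° = (0.093594,-0.995610)
center distance |VC| = r/sin(θ/2) = 15.247513/sin(81.4077°) = 15.420586
C = V + |VC|·bis = (16.8167,1.0246)
T_A = V + ((C−V)·d_A)·d_A = V + 2.3039·d_A = (13.1376,15.8216)
T_B = V + ((C−V)·d_B)·d_B = V + 2.3039·d_B = (17.6736,16.2480)
sweep = 180° − θ = 17.1846°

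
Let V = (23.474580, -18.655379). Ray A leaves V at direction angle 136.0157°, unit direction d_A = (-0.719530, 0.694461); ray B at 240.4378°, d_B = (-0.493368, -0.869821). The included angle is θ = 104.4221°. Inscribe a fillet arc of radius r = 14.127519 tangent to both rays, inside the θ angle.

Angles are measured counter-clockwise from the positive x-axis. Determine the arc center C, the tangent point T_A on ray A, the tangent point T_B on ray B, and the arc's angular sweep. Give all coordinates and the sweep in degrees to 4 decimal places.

bisector direction at 188.2268° = (-0.989710,-0.143091)
center distance |VC| = r/sin(θ/2) = 14.127519/sin(52.2111°) = 17.876753
C = V + |VC|·bis = (5.7818,-21.2134)
T_A = V + ((C−V)·d_A)·d_A = V + 10.9541·d_A = (15.5928,-11.0482)
T_B = V + ((C−V)·d_B)·d_B = V + 10.9541·d_B = (18.0702,-28.1834)
sweep = 180° − θ = 75.5779°

center=(5.7818,-21.2134) T_A=(15.5928,-11.0482) T_B=(18.0702,-28.1834) sweep=75.5779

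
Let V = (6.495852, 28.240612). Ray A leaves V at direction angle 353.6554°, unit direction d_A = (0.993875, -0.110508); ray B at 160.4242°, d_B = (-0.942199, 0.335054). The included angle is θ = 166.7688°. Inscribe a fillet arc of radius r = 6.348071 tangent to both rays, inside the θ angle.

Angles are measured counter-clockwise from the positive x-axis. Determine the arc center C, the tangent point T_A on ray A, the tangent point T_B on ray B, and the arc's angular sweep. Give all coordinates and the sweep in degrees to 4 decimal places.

bisector direction at 77.0398° = (0.224274,0.974526)
center distance |VC| = r/sin(θ/2) = 6.348071/sin(83.3844°) = 6.390623
C = V + |VC|·bis = (7.9291,34.4684)
T_A = V + ((C−V)·d_A)·d_A = V + 0.7362·d_A = (7.2276,28.1593)
T_B = V + ((C−V)·d_B)·d_B = V + 0.7362·d_B = (5.8022,28.4873)
sweep = 180° − θ = 13.2312°

center=(7.9291,34.4684) T_A=(7.2276,28.1593) T_B=(5.8022,28.4873) sweep=13.2312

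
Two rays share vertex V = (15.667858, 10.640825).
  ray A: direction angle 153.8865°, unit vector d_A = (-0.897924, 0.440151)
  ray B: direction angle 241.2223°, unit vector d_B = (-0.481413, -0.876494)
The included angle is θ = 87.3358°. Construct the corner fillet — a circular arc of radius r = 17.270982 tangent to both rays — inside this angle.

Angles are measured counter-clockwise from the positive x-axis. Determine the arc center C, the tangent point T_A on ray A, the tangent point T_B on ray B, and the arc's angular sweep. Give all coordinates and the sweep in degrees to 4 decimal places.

bisector direction at 197.5544° = (-0.953431,-0.301611)
center distance |VC| = r/sin(θ/2) = 17.270982/sin(43.6679°) = 25.013108
C = V + |VC|·bis = (-8.1804,3.0966)
T_A = V + ((C−V)·d_A)·d_A = V + 18.0933·d_A = (-0.5786,18.6046)
T_B = V + ((C−V)·d_B)·d_B = V + 18.0933·d_B = (6.9575,-5.2179)
sweep = 180° − θ = 92.6642°

center=(-8.1804,3.0966) T_A=(-0.5786,18.6046) T_B=(6.9575,-5.2179) sweep=92.6642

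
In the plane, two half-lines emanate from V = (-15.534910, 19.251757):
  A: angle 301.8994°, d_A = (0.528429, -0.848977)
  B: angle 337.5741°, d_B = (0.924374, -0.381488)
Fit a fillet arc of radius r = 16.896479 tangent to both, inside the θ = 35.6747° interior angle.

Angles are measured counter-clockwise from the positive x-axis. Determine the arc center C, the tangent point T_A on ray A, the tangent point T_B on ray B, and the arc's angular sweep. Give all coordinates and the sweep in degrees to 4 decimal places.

bisector direction at 319.7368° = (0.763083,-0.646300)
center distance |VC| = r/sin(θ/2) = 16.896479/sin(17.8374°) = 55.160304
C = V + |VC|·bis = (26.5570,-16.3984)
T_A = V + ((C−V)·d_A)·d_A = V + 52.5087·d_A = (12.2123,-25.3270)
T_B = V + ((C−V)·d_B)·d_B = V + 52.5087·d_B = (33.0028,-0.7797)
sweep = 180° − θ = 144.3253°

center=(26.5570,-16.3984) T_A=(12.2123,-25.3270) T_B=(33.0028,-0.7797) sweep=144.3253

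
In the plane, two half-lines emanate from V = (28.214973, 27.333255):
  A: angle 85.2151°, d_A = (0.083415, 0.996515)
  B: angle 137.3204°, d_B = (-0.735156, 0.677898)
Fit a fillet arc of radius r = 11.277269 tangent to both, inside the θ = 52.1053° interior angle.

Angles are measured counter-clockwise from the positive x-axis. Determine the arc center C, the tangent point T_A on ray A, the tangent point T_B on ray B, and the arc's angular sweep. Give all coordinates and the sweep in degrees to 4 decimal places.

bisector direction at 111.2678° = (-0.362727,0.931896)
center distance |VC| = r/sin(θ/2) = 11.277269/sin(26.0526°) = 25.677025
C = V + |VC|·bis = (18.9012,51.2616)
T_A = V + ((C−V)·d_A)·d_A = V + 23.0680·d_A = (30.1392,50.3209)
T_B = V + ((C−V)·d_B)·d_B = V + 23.0680·d_B = (11.2564,42.9710)
sweep = 180° − θ = 127.8947°

center=(18.9012,51.2616) T_A=(30.1392,50.3209) T_B=(11.2564,42.9710) sweep=127.8947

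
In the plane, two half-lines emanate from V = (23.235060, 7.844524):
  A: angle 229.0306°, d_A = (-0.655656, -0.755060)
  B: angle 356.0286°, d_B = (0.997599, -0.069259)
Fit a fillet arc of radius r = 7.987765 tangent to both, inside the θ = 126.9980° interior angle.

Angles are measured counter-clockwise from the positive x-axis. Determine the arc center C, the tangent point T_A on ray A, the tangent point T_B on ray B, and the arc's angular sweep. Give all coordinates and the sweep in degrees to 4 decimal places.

bisector direction at 292.5296° = (0.383161,-0.923682)
center distance |VC| = r/sin(θ/2) = 7.987765/sin(63.4990°) = 8.925609
C = V + |VC|·bis = (26.6550,-0.3999)
T_A = V + ((C−V)·d_A)·d_A = V + 3.9827·d_A = (20.6238,4.8373)
T_B = V + ((C−V)·d_B)·d_B = V + 3.9827·d_B = (27.2082,7.5687)
sweep = 180° − θ = 53.0020°

center=(26.6550,-0.3999) T_A=(20.6238,4.8373) T_B=(27.2082,7.5687) sweep=53.0020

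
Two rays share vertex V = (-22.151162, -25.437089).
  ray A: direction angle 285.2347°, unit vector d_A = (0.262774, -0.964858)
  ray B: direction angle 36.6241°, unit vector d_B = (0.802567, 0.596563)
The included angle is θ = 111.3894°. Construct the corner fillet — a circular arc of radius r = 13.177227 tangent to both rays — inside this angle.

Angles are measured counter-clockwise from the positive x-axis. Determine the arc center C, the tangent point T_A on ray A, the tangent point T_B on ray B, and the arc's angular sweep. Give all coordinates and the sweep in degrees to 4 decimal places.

bisector direction at 340.9294° = (0.945117,-0.326733)
center distance |VC| = r/sin(θ/2) = 13.177227/sin(55.6947°) = 15.952168
C = V + |VC|·bis = (-7.0745,-30.6492)
T_A = V + ((C−V)·d_A)·d_A = V + 8.9907·d_A = (-19.7886,-34.1118)
T_B = V + ((C−V)·d_B)·d_B = V + 8.9907·d_B = (-14.9355,-20.0736)
sweep = 180° − θ = 68.6106°

center=(-7.0745,-30.6492) T_A=(-19.7886,-34.1118) T_B=(-14.9355,-20.0736) sweep=68.6106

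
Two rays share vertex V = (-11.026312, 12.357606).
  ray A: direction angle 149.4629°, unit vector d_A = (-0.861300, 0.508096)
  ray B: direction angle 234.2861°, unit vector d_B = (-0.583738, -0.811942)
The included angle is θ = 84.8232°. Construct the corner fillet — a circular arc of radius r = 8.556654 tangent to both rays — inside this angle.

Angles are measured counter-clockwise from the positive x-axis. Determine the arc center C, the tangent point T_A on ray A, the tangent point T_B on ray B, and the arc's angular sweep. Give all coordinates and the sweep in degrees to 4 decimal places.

center=(-23.4416,9.7471) T_A=(-19.0940,17.1169) T_B=(-16.4941,4.7522) sweep=95.1768

bisector direction at 191.8745° = (-0.978601,-0.205769)
center distance |VC| = r/sin(θ/2) = 8.556654/sin(42.4116°) = 12.686827
C = V + |VC|·bis = (-23.4416,9.7471)
T_A = V + ((C−V)·d_A)·d_A = V + 9.3669·d_A = (-19.0940,17.1169)
T_B = V + ((C−V)·d_B)·d_B = V + 9.3669·d_B = (-16.4941,4.7522)
sweep = 180° − θ = 95.1768°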